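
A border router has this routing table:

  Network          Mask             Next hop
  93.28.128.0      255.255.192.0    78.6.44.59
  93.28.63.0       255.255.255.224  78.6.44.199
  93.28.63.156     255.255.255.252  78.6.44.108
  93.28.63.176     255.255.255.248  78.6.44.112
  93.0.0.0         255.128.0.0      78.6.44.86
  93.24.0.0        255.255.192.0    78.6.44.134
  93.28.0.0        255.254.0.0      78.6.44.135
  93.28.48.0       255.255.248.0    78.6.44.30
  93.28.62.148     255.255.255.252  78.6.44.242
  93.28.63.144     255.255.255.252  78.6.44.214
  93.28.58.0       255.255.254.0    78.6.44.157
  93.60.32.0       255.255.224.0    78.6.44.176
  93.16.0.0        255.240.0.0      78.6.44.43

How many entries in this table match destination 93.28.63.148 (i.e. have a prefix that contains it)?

Prefixes containing 93.28.63.148:
  93.0.0.0/9 (93.0.0.0 - 93.127.255.255)
  93.16.0.0/12 (93.16.0.0 - 93.31.255.255)
  93.28.0.0/15 (93.28.0.0 - 93.29.255.255)
Total matching entries: 3.

3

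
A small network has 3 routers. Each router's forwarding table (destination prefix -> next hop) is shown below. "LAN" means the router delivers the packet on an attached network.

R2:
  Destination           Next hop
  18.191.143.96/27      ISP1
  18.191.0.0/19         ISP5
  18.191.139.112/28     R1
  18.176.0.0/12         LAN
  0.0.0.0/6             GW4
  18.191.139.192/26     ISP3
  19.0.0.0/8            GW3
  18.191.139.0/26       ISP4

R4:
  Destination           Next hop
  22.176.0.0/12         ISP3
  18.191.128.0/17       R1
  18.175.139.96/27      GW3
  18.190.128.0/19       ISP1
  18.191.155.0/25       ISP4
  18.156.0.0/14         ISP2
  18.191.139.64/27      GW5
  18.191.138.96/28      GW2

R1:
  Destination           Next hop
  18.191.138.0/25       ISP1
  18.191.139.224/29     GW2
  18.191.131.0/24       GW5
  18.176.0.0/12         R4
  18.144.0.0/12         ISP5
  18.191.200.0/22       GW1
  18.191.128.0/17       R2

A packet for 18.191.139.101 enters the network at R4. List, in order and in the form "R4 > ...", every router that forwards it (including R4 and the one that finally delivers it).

R4 > R1 > R2

At R4: longest match for 18.191.139.101 is 18.191.128.0/17 -> R1
At R1: longest match for 18.191.139.101 is 18.191.128.0/17 -> R2
At R2: longest match for 18.191.139.101 is 18.176.0.0/12 -> LAN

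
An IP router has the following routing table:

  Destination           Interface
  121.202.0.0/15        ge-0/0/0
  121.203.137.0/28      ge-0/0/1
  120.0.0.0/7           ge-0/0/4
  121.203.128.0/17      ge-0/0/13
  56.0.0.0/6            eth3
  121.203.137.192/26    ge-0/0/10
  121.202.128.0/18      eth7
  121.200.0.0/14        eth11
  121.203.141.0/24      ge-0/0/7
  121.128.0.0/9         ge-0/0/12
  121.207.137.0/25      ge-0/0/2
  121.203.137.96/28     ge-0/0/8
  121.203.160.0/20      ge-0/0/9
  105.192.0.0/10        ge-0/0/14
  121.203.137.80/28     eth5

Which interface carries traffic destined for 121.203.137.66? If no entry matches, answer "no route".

Routes whose prefix contains 121.203.137.66:
  120.0.0.0/7 (120.0.0.0 - 121.255.255.255) -> ge-0/0/4
  121.128.0.0/9 (121.128.0.0 - 121.255.255.255) -> ge-0/0/12
  121.200.0.0/14 (121.200.0.0 - 121.203.255.255) -> eth11
  121.202.0.0/15 (121.202.0.0 - 121.203.255.255) -> ge-0/0/0
  121.203.128.0/17 (121.203.128.0 - 121.203.255.255) -> ge-0/0/13
More-specific entries that do NOT match:
  121.203.137.0/28 (121.203.137.0 - 121.203.137.15) does not contain 121.203.137.66
  121.203.137.96/28 (121.203.137.96 - 121.203.137.111) does not contain 121.203.137.66
  121.203.137.80/28 (121.203.137.80 - 121.203.137.95) does not contain 121.203.137.66
  121.203.137.192/26 (121.203.137.192 - 121.203.137.255) does not contain 121.203.137.66
  121.207.137.0/25 (121.207.137.0 - 121.207.137.127) does not contain 121.203.137.66
  121.203.141.0/24 (121.203.141.0 - 121.203.141.255) does not contain 121.203.137.66
  121.203.160.0/20 (121.203.160.0 - 121.203.175.255) does not contain 121.203.137.66
  121.202.128.0/18 (121.202.128.0 - 121.202.191.255) does not contain 121.203.137.66
Longest matching prefix is /17 -> interface ge-0/0/13.

ge-0/0/13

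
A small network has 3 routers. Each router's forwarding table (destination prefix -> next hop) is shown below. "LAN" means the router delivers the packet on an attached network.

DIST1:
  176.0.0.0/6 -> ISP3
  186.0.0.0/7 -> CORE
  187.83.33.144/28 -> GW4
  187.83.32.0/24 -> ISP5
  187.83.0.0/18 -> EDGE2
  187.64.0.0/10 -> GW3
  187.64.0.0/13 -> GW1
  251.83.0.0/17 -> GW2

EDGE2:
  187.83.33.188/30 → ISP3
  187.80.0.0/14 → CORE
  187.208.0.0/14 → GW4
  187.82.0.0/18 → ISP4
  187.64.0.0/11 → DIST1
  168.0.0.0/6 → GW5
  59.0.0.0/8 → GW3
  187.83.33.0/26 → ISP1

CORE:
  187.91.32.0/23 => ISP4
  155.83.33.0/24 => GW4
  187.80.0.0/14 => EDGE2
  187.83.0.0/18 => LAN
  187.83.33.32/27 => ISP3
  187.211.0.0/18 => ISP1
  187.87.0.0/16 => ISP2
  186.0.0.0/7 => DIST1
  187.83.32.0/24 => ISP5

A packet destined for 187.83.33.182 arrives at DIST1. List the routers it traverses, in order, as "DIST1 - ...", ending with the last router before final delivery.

DIST1 - EDGE2 - CORE

At DIST1: longest match for 187.83.33.182 is 187.83.0.0/18 -> EDGE2
At EDGE2: longest match for 187.83.33.182 is 187.80.0.0/14 -> CORE
At CORE: longest match for 187.83.33.182 is 187.83.0.0/18 -> LAN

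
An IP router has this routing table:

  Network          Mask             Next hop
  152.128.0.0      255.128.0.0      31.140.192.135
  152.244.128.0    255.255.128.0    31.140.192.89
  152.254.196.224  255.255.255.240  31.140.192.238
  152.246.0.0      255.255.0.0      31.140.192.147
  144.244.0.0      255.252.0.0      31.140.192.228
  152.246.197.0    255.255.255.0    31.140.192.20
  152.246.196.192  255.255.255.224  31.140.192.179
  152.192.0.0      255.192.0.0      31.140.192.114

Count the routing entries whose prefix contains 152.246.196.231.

3

Prefixes containing 152.246.196.231:
  152.128.0.0/9 (152.128.0.0 - 152.255.255.255)
  152.192.0.0/10 (152.192.0.0 - 152.255.255.255)
  152.246.0.0/16 (152.246.0.0 - 152.246.255.255)
Total matching entries: 3.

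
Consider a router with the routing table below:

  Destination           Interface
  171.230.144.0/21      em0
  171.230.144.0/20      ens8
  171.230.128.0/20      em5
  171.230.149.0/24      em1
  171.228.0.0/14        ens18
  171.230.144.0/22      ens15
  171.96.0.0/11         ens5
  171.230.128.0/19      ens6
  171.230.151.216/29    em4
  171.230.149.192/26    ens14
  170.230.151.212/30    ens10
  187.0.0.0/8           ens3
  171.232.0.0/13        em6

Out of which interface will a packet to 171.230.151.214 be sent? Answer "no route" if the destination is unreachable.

em0

Routes whose prefix contains 171.230.151.214:
  171.228.0.0/14 (171.228.0.0 - 171.231.255.255) -> ens18
  171.230.128.0/19 (171.230.128.0 - 171.230.159.255) -> ens6
  171.230.144.0/20 (171.230.144.0 - 171.230.159.255) -> ens8
  171.230.144.0/21 (171.230.144.0 - 171.230.151.255) -> em0
More-specific entries that do NOT match:
  170.230.151.212/30 (170.230.151.212 - 170.230.151.215) does not contain 171.230.151.214
  171.230.151.216/29 (171.230.151.216 - 171.230.151.223) does not contain 171.230.151.214
  171.230.149.192/26 (171.230.149.192 - 171.230.149.255) does not contain 171.230.151.214
  171.230.149.0/24 (171.230.149.0 - 171.230.149.255) does not contain 171.230.151.214
  171.230.144.0/22 (171.230.144.0 - 171.230.147.255) does not contain 171.230.151.214
Longest matching prefix is /21 -> interface em0.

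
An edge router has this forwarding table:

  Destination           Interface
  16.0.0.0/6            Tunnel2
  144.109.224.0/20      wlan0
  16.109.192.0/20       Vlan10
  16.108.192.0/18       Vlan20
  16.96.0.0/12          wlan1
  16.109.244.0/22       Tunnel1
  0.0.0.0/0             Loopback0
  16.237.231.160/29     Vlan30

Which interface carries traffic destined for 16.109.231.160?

Routes whose prefix contains 16.109.231.160:
  0.0.0.0/0 (default, matches everything) -> Loopback0
  16.0.0.0/6 (16.0.0.0 - 19.255.255.255) -> Tunnel2
  16.96.0.0/12 (16.96.0.0 - 16.111.255.255) -> wlan1
More-specific entries that do NOT match:
  16.237.231.160/29 (16.237.231.160 - 16.237.231.167) does not contain 16.109.231.160
  16.109.244.0/22 (16.109.244.0 - 16.109.247.255) does not contain 16.109.231.160
  144.109.224.0/20 (144.109.224.0 - 144.109.239.255) does not contain 16.109.231.160
  16.109.192.0/20 (16.109.192.0 - 16.109.207.255) does not contain 16.109.231.160
  16.108.192.0/18 (16.108.192.0 - 16.108.255.255) does not contain 16.109.231.160
Longest matching prefix is /12 -> interface wlan1.

wlan1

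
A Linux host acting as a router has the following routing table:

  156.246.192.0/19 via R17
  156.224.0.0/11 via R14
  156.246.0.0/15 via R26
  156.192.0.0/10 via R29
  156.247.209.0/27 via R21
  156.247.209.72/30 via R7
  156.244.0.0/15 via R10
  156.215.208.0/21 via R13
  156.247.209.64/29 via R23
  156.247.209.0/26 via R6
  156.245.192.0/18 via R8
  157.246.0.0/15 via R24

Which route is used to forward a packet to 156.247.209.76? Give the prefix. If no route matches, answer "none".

156.246.0.0/15

Entries matching 156.247.209.76:
  156.192.0.0/10 (156.192.0.0 - 156.255.255.255)
  156.224.0.0/11 (156.224.0.0 - 156.255.255.255)
  156.246.0.0/15 (156.246.0.0 - 156.247.255.255)
Most specific is 156.246.0.0/15.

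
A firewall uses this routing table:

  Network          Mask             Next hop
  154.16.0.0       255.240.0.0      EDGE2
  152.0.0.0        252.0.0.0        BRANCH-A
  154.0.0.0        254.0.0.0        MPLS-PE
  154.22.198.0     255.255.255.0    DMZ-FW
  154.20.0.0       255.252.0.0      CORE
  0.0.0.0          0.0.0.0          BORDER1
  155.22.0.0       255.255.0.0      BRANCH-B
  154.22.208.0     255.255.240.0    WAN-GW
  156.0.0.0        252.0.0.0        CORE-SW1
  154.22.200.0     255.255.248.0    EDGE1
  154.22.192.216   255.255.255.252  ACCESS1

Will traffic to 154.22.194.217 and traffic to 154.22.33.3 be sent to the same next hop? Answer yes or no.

154.22.194.217: longest match 154.20.0.0/14 -> CORE
154.22.33.3: longest match 154.20.0.0/14 -> CORE

yes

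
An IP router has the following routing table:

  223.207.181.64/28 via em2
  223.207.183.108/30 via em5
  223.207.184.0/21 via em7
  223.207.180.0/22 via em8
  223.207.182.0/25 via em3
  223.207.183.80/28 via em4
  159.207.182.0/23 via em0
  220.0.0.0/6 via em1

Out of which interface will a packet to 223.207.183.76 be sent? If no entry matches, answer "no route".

em8

Routes whose prefix contains 223.207.183.76:
  220.0.0.0/6 (220.0.0.0 - 223.255.255.255) -> em1
  223.207.180.0/22 (223.207.180.0 - 223.207.183.255) -> em8
More-specific entries that do NOT match:
  223.207.183.108/30 (223.207.183.108 - 223.207.183.111) does not contain 223.207.183.76
  223.207.181.64/28 (223.207.181.64 - 223.207.181.79) does not contain 223.207.183.76
  223.207.183.80/28 (223.207.183.80 - 223.207.183.95) does not contain 223.207.183.76
  223.207.182.0/25 (223.207.182.0 - 223.207.182.127) does not contain 223.207.183.76
  159.207.182.0/23 (159.207.182.0 - 159.207.183.255) does not contain 223.207.183.76
Longest matching prefix is /22 -> interface em8.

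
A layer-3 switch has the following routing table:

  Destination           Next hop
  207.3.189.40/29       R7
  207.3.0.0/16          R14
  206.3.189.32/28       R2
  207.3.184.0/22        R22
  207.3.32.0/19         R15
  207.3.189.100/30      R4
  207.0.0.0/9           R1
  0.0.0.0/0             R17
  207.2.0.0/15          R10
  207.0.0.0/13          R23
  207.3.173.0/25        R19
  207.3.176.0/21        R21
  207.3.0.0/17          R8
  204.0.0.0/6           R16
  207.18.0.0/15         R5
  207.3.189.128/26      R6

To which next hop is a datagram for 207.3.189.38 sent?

Routes whose prefix contains 207.3.189.38:
  0.0.0.0/0 (default, matches everything) -> R17
  204.0.0.0/6 (204.0.0.0 - 207.255.255.255) -> R16
  207.0.0.0/9 (207.0.0.0 - 207.127.255.255) -> R1
  207.0.0.0/13 (207.0.0.0 - 207.7.255.255) -> R23
  207.2.0.0/15 (207.2.0.0 - 207.3.255.255) -> R10
  207.3.0.0/16 (207.3.0.0 - 207.3.255.255) -> R14
More-specific entries that do NOT match:
  207.3.189.100/30 (207.3.189.100 - 207.3.189.103) does not contain 207.3.189.38
  207.3.189.40/29 (207.3.189.40 - 207.3.189.47) does not contain 207.3.189.38
  206.3.189.32/28 (206.3.189.32 - 206.3.189.47) does not contain 207.3.189.38
  207.3.189.128/26 (207.3.189.128 - 207.3.189.191) does not contain 207.3.189.38
  207.3.173.0/25 (207.3.173.0 - 207.3.173.127) does not contain 207.3.189.38
  207.3.184.0/22 (207.3.184.0 - 207.3.187.255) does not contain 207.3.189.38
  207.3.176.0/21 (207.3.176.0 - 207.3.183.255) does not contain 207.3.189.38
  207.3.32.0/19 (207.3.32.0 - 207.3.63.255) does not contain 207.3.189.38
  207.3.0.0/17 (207.3.0.0 - 207.3.127.255) does not contain 207.3.189.38
Longest matching prefix is /16 -> next hop R14.

R14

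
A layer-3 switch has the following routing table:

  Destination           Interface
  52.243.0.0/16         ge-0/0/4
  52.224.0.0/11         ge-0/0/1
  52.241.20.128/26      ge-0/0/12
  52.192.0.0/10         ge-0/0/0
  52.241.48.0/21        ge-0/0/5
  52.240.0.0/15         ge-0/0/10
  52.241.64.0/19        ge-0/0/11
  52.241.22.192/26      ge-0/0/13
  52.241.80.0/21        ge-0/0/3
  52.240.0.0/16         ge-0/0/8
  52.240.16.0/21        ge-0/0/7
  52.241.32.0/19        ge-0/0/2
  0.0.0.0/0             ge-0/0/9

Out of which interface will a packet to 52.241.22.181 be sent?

ge-0/0/10

Routes whose prefix contains 52.241.22.181:
  0.0.0.0/0 (default, matches everything) -> ge-0/0/9
  52.192.0.0/10 (52.192.0.0 - 52.255.255.255) -> ge-0/0/0
  52.224.0.0/11 (52.224.0.0 - 52.255.255.255) -> ge-0/0/1
  52.240.0.0/15 (52.240.0.0 - 52.241.255.255) -> ge-0/0/10
More-specific entries that do NOT match:
  52.241.20.128/26 (52.241.20.128 - 52.241.20.191) does not contain 52.241.22.181
  52.241.22.192/26 (52.241.22.192 - 52.241.22.255) does not contain 52.241.22.181
  52.241.48.0/21 (52.241.48.0 - 52.241.55.255) does not contain 52.241.22.181
  52.241.80.0/21 (52.241.80.0 - 52.241.87.255) does not contain 52.241.22.181
  52.240.16.0/21 (52.240.16.0 - 52.240.23.255) does not contain 52.241.22.181
  52.241.64.0/19 (52.241.64.0 - 52.241.95.255) does not contain 52.241.22.181
  52.241.32.0/19 (52.241.32.0 - 52.241.63.255) does not contain 52.241.22.181
  52.243.0.0/16 (52.243.0.0 - 52.243.255.255) does not contain 52.241.22.181
  52.240.0.0/16 (52.240.0.0 - 52.240.255.255) does not contain 52.241.22.181
Longest matching prefix is /15 -> interface ge-0/0/10.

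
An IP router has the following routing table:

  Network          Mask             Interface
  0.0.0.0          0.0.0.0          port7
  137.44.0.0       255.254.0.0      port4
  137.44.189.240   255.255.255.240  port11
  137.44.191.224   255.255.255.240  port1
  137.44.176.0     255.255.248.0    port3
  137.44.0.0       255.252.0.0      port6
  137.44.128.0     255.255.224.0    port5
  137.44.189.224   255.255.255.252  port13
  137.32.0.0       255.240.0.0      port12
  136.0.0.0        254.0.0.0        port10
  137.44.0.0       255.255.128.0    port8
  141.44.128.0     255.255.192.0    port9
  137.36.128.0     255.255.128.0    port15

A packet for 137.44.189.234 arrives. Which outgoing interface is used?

Routes whose prefix contains 137.44.189.234:
  0.0.0.0/0 (default, matches everything) -> port7
  136.0.0.0/7 (136.0.0.0 - 137.255.255.255) -> port10
  137.32.0.0/12 (137.32.0.0 - 137.47.255.255) -> port12
  137.44.0.0/14 (137.44.0.0 - 137.47.255.255) -> port6
  137.44.0.0/15 (137.44.0.0 - 137.45.255.255) -> port4
More-specific entries that do NOT match:
  137.44.189.224/30 (137.44.189.224 - 137.44.189.227) does not contain 137.44.189.234
  137.44.189.240/28 (137.44.189.240 - 137.44.189.255) does not contain 137.44.189.234
  137.44.191.224/28 (137.44.191.224 - 137.44.191.239) does not contain 137.44.189.234
  137.44.176.0/21 (137.44.176.0 - 137.44.183.255) does not contain 137.44.189.234
  137.44.128.0/19 (137.44.128.0 - 137.44.159.255) does not contain 137.44.189.234
  141.44.128.0/18 (141.44.128.0 - 141.44.191.255) does not contain 137.44.189.234
  137.44.0.0/17 (137.44.0.0 - 137.44.127.255) does not contain 137.44.189.234
  137.36.128.0/17 (137.36.128.0 - 137.36.255.255) does not contain 137.44.189.234
Longest matching prefix is /15 -> interface port4.

port4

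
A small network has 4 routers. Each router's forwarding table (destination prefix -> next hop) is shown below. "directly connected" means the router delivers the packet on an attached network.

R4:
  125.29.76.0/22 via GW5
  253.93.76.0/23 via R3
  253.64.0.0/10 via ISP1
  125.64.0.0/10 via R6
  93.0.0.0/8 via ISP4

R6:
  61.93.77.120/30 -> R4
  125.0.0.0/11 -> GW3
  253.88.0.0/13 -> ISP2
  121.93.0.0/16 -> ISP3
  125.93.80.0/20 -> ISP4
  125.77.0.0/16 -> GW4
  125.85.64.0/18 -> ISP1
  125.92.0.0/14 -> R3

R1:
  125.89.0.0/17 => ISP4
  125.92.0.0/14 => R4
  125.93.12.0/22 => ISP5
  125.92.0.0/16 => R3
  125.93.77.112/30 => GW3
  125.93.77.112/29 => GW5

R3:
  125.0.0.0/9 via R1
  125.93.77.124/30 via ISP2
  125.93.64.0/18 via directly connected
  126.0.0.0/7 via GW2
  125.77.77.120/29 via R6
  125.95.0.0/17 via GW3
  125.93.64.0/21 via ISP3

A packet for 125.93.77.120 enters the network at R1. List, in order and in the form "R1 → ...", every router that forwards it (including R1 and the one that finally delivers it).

At R1: longest match for 125.93.77.120 is 125.92.0.0/14 -> R4
At R4: longest match for 125.93.77.120 is 125.64.0.0/10 -> R6
At R6: longest match for 125.93.77.120 is 125.92.0.0/14 -> R3
At R3: longest match for 125.93.77.120 is 125.93.64.0/18 -> directly connected

R1 → R4 → R6 → R3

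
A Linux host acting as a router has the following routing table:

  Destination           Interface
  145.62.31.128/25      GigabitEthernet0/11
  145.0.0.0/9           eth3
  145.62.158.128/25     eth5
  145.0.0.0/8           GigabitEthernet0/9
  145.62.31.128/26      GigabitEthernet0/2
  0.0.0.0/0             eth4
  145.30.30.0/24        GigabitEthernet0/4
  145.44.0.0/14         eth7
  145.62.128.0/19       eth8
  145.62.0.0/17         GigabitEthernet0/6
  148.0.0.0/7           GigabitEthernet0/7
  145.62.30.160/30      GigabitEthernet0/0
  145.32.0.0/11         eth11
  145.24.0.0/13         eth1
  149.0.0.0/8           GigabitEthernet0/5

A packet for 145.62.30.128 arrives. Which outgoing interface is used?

Routes whose prefix contains 145.62.30.128:
  0.0.0.0/0 (default, matches everything) -> eth4
  145.0.0.0/8 (145.0.0.0 - 145.255.255.255) -> GigabitEthernet0/9
  145.0.0.0/9 (145.0.0.0 - 145.127.255.255) -> eth3
  145.32.0.0/11 (145.32.0.0 - 145.63.255.255) -> eth11
  145.62.0.0/17 (145.62.0.0 - 145.62.127.255) -> GigabitEthernet0/6
More-specific entries that do NOT match:
  145.62.30.160/30 (145.62.30.160 - 145.62.30.163) does not contain 145.62.30.128
  145.62.31.128/26 (145.62.31.128 - 145.62.31.191) does not contain 145.62.30.128
  145.62.31.128/25 (145.62.31.128 - 145.62.31.255) does not contain 145.62.30.128
  145.62.158.128/25 (145.62.158.128 - 145.62.158.255) does not contain 145.62.30.128
  145.30.30.0/24 (145.30.30.0 - 145.30.30.255) does not contain 145.62.30.128
  145.62.128.0/19 (145.62.128.0 - 145.62.159.255) does not contain 145.62.30.128
Longest matching prefix is /17 -> interface GigabitEthernet0/6.

GigabitEthernet0/6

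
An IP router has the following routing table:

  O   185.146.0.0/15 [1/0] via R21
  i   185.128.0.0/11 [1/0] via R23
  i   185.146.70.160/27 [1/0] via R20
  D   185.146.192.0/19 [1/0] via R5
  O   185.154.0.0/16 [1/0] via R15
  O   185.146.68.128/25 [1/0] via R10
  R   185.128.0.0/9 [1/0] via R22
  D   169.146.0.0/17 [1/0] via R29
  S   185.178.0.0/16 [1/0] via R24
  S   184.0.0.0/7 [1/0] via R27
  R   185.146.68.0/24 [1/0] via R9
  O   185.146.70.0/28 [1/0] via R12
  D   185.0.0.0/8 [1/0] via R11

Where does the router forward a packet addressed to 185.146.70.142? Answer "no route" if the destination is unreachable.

R21

Routes whose prefix contains 185.146.70.142:
  184.0.0.0/7 (184.0.0.0 - 185.255.255.255) -> R27
  185.0.0.0/8 (185.0.0.0 - 185.255.255.255) -> R11
  185.128.0.0/9 (185.128.0.0 - 185.255.255.255) -> R22
  185.128.0.0/11 (185.128.0.0 - 185.159.255.255) -> R23
  185.146.0.0/15 (185.146.0.0 - 185.147.255.255) -> R21
More-specific entries that do NOT match:
  185.146.70.0/28 (185.146.70.0 - 185.146.70.15) does not contain 185.146.70.142
  185.146.70.160/27 (185.146.70.160 - 185.146.70.191) does not contain 185.146.70.142
  185.146.68.128/25 (185.146.68.128 - 185.146.68.255) does not contain 185.146.70.142
  185.146.68.0/24 (185.146.68.0 - 185.146.68.255) does not contain 185.146.70.142
  185.146.192.0/19 (185.146.192.0 - 185.146.223.255) does not contain 185.146.70.142
  169.146.0.0/17 (169.146.0.0 - 169.146.127.255) does not contain 185.146.70.142
  185.154.0.0/16 (185.154.0.0 - 185.154.255.255) does not contain 185.146.70.142
  185.178.0.0/16 (185.178.0.0 - 185.178.255.255) does not contain 185.146.70.142
Longest matching prefix is /15 -> next hop R21.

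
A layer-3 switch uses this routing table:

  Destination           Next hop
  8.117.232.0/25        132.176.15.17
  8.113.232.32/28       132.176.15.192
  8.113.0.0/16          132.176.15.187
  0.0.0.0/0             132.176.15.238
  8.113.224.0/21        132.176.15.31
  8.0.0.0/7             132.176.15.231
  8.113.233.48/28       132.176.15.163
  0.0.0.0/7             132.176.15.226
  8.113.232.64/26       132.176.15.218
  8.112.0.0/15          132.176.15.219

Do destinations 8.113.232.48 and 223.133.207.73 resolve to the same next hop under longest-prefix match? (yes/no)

no

8.113.232.48: longest match 8.113.0.0/16 -> 132.176.15.187
223.133.207.73: longest match 0.0.0.0/0 -> 132.176.15.238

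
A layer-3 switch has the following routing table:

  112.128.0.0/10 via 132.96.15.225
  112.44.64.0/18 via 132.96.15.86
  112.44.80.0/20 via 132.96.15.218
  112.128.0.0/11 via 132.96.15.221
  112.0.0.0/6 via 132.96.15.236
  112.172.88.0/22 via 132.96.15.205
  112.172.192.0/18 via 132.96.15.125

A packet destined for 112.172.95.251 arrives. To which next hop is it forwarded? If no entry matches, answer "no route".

132.96.15.225

Routes whose prefix contains 112.172.95.251:
  112.0.0.0/6 (112.0.0.0 - 115.255.255.255) -> 132.96.15.236
  112.128.0.0/10 (112.128.0.0 - 112.191.255.255) -> 132.96.15.225
More-specific entries that do NOT match:
  112.172.88.0/22 (112.172.88.0 - 112.172.91.255) does not contain 112.172.95.251
  112.44.80.0/20 (112.44.80.0 - 112.44.95.255) does not contain 112.172.95.251
  112.44.64.0/18 (112.44.64.0 - 112.44.127.255) does not contain 112.172.95.251
  112.172.192.0/18 (112.172.192.0 - 112.172.255.255) does not contain 112.172.95.251
  112.128.0.0/11 (112.128.0.0 - 112.159.255.255) does not contain 112.172.95.251
Longest matching prefix is /10 -> next hop 132.96.15.225.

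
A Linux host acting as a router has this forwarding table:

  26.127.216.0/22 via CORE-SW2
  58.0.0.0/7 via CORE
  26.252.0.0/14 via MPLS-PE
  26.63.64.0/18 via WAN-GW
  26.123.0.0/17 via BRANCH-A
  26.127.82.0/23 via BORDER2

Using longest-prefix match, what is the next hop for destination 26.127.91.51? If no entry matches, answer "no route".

no route

No entry's prefix contains 26.127.91.51; there is no default route.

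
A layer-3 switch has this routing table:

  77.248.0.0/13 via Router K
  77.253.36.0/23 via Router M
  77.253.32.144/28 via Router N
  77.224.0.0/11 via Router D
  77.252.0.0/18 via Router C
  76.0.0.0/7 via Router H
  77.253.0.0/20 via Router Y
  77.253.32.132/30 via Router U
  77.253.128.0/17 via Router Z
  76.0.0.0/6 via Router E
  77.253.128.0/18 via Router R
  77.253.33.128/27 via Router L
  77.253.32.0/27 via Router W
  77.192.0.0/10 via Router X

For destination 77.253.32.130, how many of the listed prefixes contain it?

Prefixes containing 77.253.32.130:
  76.0.0.0/6 (76.0.0.0 - 79.255.255.255)
  76.0.0.0/7 (76.0.0.0 - 77.255.255.255)
  77.192.0.0/10 (77.192.0.0 - 77.255.255.255)
  77.224.0.0/11 (77.224.0.0 - 77.255.255.255)
  77.248.0.0/13 (77.248.0.0 - 77.255.255.255)
Total matching entries: 5.

5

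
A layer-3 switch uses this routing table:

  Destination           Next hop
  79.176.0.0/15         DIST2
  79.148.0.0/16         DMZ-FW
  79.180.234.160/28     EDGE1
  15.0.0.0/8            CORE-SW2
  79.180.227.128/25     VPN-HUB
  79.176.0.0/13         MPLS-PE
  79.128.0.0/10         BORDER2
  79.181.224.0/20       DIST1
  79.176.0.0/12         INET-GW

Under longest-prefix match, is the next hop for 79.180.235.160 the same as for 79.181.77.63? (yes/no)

yes

79.180.235.160: longest match 79.176.0.0/13 -> MPLS-PE
79.181.77.63: longest match 79.176.0.0/13 -> MPLS-PE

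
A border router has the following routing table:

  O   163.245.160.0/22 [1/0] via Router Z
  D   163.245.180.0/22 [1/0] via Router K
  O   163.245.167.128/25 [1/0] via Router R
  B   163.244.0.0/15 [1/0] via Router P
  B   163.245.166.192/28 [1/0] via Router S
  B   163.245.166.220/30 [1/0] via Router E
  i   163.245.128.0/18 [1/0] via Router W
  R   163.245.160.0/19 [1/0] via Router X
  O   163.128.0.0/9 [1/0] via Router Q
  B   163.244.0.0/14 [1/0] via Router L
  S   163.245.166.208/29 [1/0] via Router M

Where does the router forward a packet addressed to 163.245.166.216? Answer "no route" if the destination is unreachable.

Router X

Routes whose prefix contains 163.245.166.216:
  163.128.0.0/9 (163.128.0.0 - 163.255.255.255) -> Router Q
  163.244.0.0/14 (163.244.0.0 - 163.247.255.255) -> Router L
  163.244.0.0/15 (163.244.0.0 - 163.245.255.255) -> Router P
  163.245.128.0/18 (163.245.128.0 - 163.245.191.255) -> Router W
  163.245.160.0/19 (163.245.160.0 - 163.245.191.255) -> Router X
More-specific entries that do NOT match:
  163.245.166.220/30 (163.245.166.220 - 163.245.166.223) does not contain 163.245.166.216
  163.245.166.208/29 (163.245.166.208 - 163.245.166.215) does not contain 163.245.166.216
  163.245.166.192/28 (163.245.166.192 - 163.245.166.207) does not contain 163.245.166.216
  163.245.167.128/25 (163.245.167.128 - 163.245.167.255) does not contain 163.245.166.216
  163.245.160.0/22 (163.245.160.0 - 163.245.163.255) does not contain 163.245.166.216
  163.245.180.0/22 (163.245.180.0 - 163.245.183.255) does not contain 163.245.166.216
Longest matching prefix is /19 -> next hop Router X.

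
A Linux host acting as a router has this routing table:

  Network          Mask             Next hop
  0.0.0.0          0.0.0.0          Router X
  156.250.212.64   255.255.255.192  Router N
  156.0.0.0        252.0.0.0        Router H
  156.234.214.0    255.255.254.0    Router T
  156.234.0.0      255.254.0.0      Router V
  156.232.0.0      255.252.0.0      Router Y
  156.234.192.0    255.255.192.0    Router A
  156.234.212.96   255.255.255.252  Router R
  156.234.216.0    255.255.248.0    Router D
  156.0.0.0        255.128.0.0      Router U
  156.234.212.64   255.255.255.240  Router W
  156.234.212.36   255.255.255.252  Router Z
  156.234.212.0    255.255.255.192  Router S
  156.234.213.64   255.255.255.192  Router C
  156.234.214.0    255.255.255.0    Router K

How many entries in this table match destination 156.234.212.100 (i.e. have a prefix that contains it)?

5

Prefixes containing 156.234.212.100:
  0.0.0.0/0 (default, matches everything)
  156.0.0.0/6 (156.0.0.0 - 159.255.255.255)
  156.232.0.0/14 (156.232.0.0 - 156.235.255.255)
  156.234.0.0/15 (156.234.0.0 - 156.235.255.255)
  156.234.192.0/18 (156.234.192.0 - 156.234.255.255)
Total matching entries: 5.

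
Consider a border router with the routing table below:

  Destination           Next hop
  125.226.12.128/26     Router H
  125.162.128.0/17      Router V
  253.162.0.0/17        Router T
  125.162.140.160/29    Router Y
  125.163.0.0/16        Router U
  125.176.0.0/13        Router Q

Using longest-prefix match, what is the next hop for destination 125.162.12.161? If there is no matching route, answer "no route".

No entry's prefix contains 125.162.12.161; there is no default route.

no route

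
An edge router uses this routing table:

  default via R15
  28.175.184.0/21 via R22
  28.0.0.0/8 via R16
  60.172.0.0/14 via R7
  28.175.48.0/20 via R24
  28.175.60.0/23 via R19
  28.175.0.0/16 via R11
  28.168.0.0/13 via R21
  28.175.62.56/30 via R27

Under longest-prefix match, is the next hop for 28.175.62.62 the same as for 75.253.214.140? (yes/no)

no

28.175.62.62: longest match 28.175.48.0/20 -> R24
75.253.214.140: longest match 0.0.0.0/0 -> R15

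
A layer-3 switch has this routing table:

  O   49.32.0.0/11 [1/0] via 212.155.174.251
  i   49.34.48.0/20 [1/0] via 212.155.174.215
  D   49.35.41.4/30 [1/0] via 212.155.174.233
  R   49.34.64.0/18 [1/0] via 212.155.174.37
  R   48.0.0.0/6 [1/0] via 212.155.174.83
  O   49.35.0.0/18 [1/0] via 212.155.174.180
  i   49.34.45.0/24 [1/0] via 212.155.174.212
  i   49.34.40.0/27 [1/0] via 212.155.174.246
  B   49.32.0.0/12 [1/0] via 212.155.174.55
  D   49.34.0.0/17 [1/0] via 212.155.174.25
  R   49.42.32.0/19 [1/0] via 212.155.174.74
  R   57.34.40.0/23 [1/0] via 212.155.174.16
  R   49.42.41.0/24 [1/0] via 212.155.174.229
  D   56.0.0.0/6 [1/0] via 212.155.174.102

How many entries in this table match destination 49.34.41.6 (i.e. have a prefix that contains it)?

Prefixes containing 49.34.41.6:
  48.0.0.0/6 (48.0.0.0 - 51.255.255.255)
  49.32.0.0/11 (49.32.0.0 - 49.63.255.255)
  49.32.0.0/12 (49.32.0.0 - 49.47.255.255)
  49.34.0.0/17 (49.34.0.0 - 49.34.127.255)
Total matching entries: 4.

4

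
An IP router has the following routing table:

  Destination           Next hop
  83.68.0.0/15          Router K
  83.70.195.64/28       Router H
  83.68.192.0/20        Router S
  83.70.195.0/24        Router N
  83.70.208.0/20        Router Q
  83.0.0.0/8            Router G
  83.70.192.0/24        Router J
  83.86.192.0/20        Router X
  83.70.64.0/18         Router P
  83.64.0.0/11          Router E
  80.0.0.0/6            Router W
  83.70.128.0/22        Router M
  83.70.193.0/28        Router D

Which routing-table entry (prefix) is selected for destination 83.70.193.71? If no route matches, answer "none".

Entries matching 83.70.193.71:
  80.0.0.0/6 (80.0.0.0 - 83.255.255.255)
  83.0.0.0/8 (83.0.0.0 - 83.255.255.255)
  83.64.0.0/11 (83.64.0.0 - 83.95.255.255)
Most specific is 83.64.0.0/11.

83.64.0.0/11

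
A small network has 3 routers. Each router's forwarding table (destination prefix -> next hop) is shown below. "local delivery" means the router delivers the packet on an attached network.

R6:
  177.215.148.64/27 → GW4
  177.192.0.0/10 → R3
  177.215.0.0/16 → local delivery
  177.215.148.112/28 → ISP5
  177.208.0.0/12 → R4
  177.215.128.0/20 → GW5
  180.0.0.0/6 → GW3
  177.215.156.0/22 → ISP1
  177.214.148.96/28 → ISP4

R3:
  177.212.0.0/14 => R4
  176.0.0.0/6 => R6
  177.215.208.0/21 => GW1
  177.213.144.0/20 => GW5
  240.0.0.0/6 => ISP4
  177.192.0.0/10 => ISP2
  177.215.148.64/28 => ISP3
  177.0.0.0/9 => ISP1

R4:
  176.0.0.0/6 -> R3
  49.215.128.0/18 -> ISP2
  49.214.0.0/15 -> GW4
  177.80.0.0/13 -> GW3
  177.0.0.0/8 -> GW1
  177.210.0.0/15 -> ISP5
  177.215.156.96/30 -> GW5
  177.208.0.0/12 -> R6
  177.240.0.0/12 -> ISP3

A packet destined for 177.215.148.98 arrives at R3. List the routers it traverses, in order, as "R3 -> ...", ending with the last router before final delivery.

R3 -> R4 -> R6

At R3: longest match for 177.215.148.98 is 177.212.0.0/14 -> R4
At R4: longest match for 177.215.148.98 is 177.208.0.0/12 -> R6
At R6: longest match for 177.215.148.98 is 177.215.0.0/16 -> local delivery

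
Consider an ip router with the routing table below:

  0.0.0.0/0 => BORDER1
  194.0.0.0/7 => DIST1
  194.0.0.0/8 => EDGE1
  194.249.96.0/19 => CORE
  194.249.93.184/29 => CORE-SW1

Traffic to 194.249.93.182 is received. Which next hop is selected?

Routes whose prefix contains 194.249.93.182:
  0.0.0.0/0 (default, matches everything) -> BORDER1
  194.0.0.0/7 (194.0.0.0 - 195.255.255.255) -> DIST1
  194.0.0.0/8 (194.0.0.0 - 194.255.255.255) -> EDGE1
More-specific entries that do NOT match:
  194.249.93.184/29 (194.249.93.184 - 194.249.93.191) does not contain 194.249.93.182
  194.249.96.0/19 (194.249.96.0 - 194.249.127.255) does not contain 194.249.93.182
Longest matching prefix is /8 -> next hop EDGE1.

EDGE1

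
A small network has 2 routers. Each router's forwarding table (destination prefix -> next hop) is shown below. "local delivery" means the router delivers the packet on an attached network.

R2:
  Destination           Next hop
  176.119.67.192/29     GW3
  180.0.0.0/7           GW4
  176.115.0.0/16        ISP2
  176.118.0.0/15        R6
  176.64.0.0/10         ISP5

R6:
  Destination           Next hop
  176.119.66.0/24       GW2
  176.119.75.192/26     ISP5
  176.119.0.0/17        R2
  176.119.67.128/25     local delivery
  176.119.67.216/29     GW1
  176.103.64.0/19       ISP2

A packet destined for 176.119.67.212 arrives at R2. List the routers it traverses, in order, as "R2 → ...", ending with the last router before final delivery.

At R2: longest match for 176.119.67.212 is 176.118.0.0/15 -> R6
At R6: longest match for 176.119.67.212 is 176.119.67.128/25 -> local delivery

R2 → R6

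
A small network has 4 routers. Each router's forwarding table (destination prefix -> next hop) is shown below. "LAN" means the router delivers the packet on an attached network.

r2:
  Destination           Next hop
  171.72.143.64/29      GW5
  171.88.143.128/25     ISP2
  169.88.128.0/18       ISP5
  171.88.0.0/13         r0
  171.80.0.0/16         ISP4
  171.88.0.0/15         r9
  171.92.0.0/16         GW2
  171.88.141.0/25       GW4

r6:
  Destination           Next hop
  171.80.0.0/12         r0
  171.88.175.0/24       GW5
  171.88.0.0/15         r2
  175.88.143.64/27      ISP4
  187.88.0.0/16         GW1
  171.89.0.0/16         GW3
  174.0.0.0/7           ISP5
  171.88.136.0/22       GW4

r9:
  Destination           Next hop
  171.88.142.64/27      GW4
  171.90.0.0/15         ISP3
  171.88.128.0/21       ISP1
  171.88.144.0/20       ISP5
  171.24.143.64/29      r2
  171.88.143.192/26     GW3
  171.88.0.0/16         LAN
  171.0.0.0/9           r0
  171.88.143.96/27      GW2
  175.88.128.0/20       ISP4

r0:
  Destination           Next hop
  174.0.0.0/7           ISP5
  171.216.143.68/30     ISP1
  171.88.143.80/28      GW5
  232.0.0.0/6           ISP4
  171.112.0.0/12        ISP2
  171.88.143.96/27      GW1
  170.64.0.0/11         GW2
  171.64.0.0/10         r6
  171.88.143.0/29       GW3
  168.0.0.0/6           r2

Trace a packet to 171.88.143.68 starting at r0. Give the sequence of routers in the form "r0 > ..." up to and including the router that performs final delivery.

r0 > r6 > r2 > r9

At r0: longest match for 171.88.143.68 is 171.64.0.0/10 -> r6
At r6: longest match for 171.88.143.68 is 171.88.0.0/15 -> r2
At r2: longest match for 171.88.143.68 is 171.88.0.0/15 -> r9
At r9: longest match for 171.88.143.68 is 171.88.0.0/16 -> LAN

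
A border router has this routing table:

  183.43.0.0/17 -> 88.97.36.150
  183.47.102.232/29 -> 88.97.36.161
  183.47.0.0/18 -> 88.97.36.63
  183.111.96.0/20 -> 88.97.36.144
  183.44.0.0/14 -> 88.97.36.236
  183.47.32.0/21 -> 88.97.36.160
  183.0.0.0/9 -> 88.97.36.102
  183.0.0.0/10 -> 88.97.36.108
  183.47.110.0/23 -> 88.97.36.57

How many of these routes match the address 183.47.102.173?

Prefixes containing 183.47.102.173:
  183.0.0.0/9 (183.0.0.0 - 183.127.255.255)
  183.0.0.0/10 (183.0.0.0 - 183.63.255.255)
  183.44.0.0/14 (183.44.0.0 - 183.47.255.255)
Total matching entries: 3.

3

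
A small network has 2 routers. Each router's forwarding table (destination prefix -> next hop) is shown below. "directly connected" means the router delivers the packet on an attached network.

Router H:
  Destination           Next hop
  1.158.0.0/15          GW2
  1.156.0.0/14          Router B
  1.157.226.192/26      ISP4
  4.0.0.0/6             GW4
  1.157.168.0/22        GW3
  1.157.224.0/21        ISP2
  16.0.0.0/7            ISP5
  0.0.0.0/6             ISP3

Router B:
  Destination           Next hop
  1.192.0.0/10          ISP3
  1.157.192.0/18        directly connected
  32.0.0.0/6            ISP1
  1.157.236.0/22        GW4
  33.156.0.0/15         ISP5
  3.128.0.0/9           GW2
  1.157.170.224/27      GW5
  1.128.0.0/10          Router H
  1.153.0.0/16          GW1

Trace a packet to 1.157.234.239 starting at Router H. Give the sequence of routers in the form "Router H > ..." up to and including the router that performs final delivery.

Router H > Router B

At Router H: longest match for 1.157.234.239 is 1.156.0.0/14 -> Router B
At Router B: longest match for 1.157.234.239 is 1.157.192.0/18 -> directly connected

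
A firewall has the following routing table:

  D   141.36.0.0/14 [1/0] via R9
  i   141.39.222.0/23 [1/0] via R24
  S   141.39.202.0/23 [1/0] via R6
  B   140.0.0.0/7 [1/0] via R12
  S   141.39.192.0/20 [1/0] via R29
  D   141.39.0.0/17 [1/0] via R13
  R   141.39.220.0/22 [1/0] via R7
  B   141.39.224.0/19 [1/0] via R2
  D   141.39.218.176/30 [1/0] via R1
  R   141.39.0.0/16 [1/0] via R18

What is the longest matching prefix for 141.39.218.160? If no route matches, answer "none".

141.39.0.0/16

Entries matching 141.39.218.160:
  140.0.0.0/7 (140.0.0.0 - 141.255.255.255)
  141.36.0.0/14 (141.36.0.0 - 141.39.255.255)
  141.39.0.0/16 (141.39.0.0 - 141.39.255.255)
Most specific is 141.39.0.0/16.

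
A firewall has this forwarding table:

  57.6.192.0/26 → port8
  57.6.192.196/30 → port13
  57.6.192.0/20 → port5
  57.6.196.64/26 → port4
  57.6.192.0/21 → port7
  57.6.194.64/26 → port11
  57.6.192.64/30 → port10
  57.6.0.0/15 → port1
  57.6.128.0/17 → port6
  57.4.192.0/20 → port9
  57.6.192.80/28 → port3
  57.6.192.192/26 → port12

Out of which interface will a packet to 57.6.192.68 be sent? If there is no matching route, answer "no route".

port7

Routes whose prefix contains 57.6.192.68:
  57.6.0.0/15 (57.6.0.0 - 57.7.255.255) -> port1
  57.6.128.0/17 (57.6.128.0 - 57.6.255.255) -> port6
  57.6.192.0/20 (57.6.192.0 - 57.6.207.255) -> port5
  57.6.192.0/21 (57.6.192.0 - 57.6.199.255) -> port7
More-specific entries that do NOT match:
  57.6.192.196/30 (57.6.192.196 - 57.6.192.199) does not contain 57.6.192.68
  57.6.192.64/30 (57.6.192.64 - 57.6.192.67) does not contain 57.6.192.68
  57.6.192.80/28 (57.6.192.80 - 57.6.192.95) does not contain 57.6.192.68
  57.6.192.0/26 (57.6.192.0 - 57.6.192.63) does not contain 57.6.192.68
  57.6.196.64/26 (57.6.196.64 - 57.6.196.127) does not contain 57.6.192.68
  57.6.194.64/26 (57.6.194.64 - 57.6.194.127) does not contain 57.6.192.68
  57.6.192.192/26 (57.6.192.192 - 57.6.192.255) does not contain 57.6.192.68
Longest matching prefix is /21 -> interface port7.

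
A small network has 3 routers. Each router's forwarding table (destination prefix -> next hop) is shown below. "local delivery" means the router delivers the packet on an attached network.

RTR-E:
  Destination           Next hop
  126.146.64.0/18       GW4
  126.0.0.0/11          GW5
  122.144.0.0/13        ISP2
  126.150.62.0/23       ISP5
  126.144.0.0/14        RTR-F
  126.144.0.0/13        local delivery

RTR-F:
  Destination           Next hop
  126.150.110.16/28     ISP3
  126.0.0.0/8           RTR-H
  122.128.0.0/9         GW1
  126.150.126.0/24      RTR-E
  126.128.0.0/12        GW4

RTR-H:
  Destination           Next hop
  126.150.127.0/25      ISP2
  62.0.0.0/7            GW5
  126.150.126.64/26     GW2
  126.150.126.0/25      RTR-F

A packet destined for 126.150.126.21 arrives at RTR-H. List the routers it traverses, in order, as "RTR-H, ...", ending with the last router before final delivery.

At RTR-H: longest match for 126.150.126.21 is 126.150.126.0/25 -> RTR-F
At RTR-F: longest match for 126.150.126.21 is 126.150.126.0/24 -> RTR-E
At RTR-E: longest match for 126.150.126.21 is 126.144.0.0/13 -> local delivery

RTR-H, RTR-F, RTR-E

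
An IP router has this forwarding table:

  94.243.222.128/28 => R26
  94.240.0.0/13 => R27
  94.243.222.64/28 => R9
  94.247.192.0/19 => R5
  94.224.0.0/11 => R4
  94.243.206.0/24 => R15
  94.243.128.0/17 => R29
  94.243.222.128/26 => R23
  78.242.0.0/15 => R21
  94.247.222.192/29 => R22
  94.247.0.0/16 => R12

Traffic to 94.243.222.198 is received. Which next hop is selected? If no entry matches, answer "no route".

Routes whose prefix contains 94.243.222.198:
  94.224.0.0/11 (94.224.0.0 - 94.255.255.255) -> R4
  94.240.0.0/13 (94.240.0.0 - 94.247.255.255) -> R27
  94.243.128.0/17 (94.243.128.0 - 94.243.255.255) -> R29
More-specific entries that do NOT match:
  94.247.222.192/29 (94.247.222.192 - 94.247.222.199) does not contain 94.243.222.198
  94.243.222.128/28 (94.243.222.128 - 94.243.222.143) does not contain 94.243.222.198
  94.243.222.64/28 (94.243.222.64 - 94.243.222.79) does not contain 94.243.222.198
  94.243.222.128/26 (94.243.222.128 - 94.243.222.191) does not contain 94.243.222.198
  94.243.206.0/24 (94.243.206.0 - 94.243.206.255) does not contain 94.243.222.198
  94.247.192.0/19 (94.247.192.0 - 94.247.223.255) does not contain 94.243.222.198
Longest matching prefix is /17 -> next hop R29.

R29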